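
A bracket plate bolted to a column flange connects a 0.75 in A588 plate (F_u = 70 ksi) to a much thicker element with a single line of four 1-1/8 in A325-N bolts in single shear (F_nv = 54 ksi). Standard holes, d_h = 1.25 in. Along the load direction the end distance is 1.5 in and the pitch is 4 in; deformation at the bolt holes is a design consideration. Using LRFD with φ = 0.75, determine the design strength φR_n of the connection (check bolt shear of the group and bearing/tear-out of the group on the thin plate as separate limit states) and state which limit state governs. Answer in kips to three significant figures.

161 kips (bolt shear governs)

Bolt shear: A_b = π·1.125²/4 = 0.994 in²; R_n = 54 × 0.994 × 4 × 1 = 214.7 kips → 0.75 × 214.7 = 161 kips.
Bearing (1.2 l_c t F_u ≤ 2.4 d t F_u): upper limit = 2.4·1.125·0.75·70 = 141.8 kips.
  Edge l_c = 1.5 − 1.25/2 = 0.875 → r_n = 55.13 kips; interior l_c = 4 − 1.25 = 2.75 → r_n = 141.8 kips.
  R_n,bearing = 1·55.13 + 3·141.8 = 480.4 kips → 0.75 × 480.4 = 360 kips.
Bolt shear governs: 161 kips.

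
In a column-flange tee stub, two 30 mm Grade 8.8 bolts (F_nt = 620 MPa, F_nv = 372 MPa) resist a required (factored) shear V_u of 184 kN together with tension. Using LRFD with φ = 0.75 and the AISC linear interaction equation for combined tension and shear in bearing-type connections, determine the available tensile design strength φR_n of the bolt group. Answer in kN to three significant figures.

548 kN

A_b = π·30²/4 = 706.9 mm²; f_rv = 184 × 1000 / (2 × 706.9) = 130.2 MPa.
F'_nt = 1.3 F_nt − (F_nt / φF_nv) f_rv = 1.3·620 − (620/(0.75·372))·130.2 = 516.8 MPa, capped at F_nt → F'_nt = 516.8 MPa.
R_n = F'_nt · A_b · n = 516.8 × 706.9 × 2 / 1000 = 730.6 kN.
Design strength φR_n = 0.75 × 730.6 = 548 kN.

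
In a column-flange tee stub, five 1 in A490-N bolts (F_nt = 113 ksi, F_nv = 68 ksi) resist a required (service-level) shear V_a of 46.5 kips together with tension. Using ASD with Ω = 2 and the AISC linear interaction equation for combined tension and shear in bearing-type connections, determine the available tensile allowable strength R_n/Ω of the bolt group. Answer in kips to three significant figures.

211 kips

A_b = π·1²/4 = 0.7854 in²; f_rv = 46.5 / (5 × 0.7854) = 11.84 ksi.
F'_nt = 1.3 F_nt − (Ω F_nt / F_nv) f_rv = 1.3·113 − (2·113/68)·11.84 = 107.5 ksi, capped at F_nt → F'_nt = 107.5 ksi.
R_n = F'_nt · A_b · n = 107.5 × 0.7854 × 5 = 422.3 kips.
Allowable strength R_n/Ω = 422.3 / 2 = 211 kips.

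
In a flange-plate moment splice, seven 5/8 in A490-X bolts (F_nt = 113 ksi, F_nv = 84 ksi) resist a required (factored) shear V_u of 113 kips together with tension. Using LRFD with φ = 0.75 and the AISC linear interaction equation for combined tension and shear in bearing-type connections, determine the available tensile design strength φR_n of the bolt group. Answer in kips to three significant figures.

84.6 kips

A_b = π·0.625²/4 = 0.3068 in²; f_rv = 113 / (7 × 0.3068) = 52.62 ksi.
F'_nt = 1.3 F_nt − (F_nt / φF_nv) f_rv = 1.3·113 − (113/(0.75·84))·52.62 = 52.52 ksi, capped at F_nt → F'_nt = 52.52 ksi.
R_n = F'_nt · A_b · n = 52.52 × 0.3068 × 7 = 112.8 kips.
Design strength φR_n = 0.75 × 112.8 = 84.6 kips.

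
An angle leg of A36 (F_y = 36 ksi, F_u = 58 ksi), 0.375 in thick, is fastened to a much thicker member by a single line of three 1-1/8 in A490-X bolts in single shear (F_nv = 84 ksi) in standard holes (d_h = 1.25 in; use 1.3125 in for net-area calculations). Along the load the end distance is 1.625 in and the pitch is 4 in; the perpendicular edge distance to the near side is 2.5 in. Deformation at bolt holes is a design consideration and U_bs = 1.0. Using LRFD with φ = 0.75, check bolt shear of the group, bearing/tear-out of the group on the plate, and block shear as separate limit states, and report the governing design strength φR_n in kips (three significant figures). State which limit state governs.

Bolt shear: A_b = π·1.125²/4 = 0.994 in²; R_n = 84 × 0.994 × 3 × 1 = 250.5 kips → 0.75 × 250.5 = 188 kips.
Bearing: edge l_c = 1, r_n = 26.1 kips; interior l_c = 2.75, r_n = 58.72 kips; R_n = 26.1 + 2·58.72 = 143.5 kips → 108 kips.
Block shear: A_gv = 3.609, A_nv = 2.379, A_nt = 0.6914 in²; R_n = min(0.6F_uA_nv, 0.6F_yA_gv) + U_bs·F_u·A_nt = 118.1 kips → 88.5 kips.
Block shear governs: 88.5 kips.

88.5 kips (block shear governs)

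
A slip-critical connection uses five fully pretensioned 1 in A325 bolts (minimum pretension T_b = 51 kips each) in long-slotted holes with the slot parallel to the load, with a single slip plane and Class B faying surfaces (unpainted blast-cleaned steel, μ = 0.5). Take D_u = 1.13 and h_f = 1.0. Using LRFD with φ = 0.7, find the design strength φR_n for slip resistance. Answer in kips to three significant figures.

101 kips

R_n = μ · D_u · h_f · T_b · n_s · n_b = 0.5 × 1.13 × 1.0 × 51 × 1 × 5 = 144.1 kips.
Design strength φR_n = 0.7 × 144.1 = 101 kips.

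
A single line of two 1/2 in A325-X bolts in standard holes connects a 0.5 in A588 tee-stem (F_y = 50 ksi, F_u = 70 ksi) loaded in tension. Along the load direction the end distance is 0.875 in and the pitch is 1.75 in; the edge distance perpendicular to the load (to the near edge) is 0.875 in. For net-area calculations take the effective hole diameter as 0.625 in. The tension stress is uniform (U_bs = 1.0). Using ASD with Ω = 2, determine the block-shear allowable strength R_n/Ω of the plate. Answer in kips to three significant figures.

Shear plane L_v = 0.875 + 1·1.75 = 2.625 in; A_gv = 2.625 × 0.5 = 1.312 in².
A_nv = (2.625 − 1.5·0.625) × 0.5 = 0.8438 in².
A_nt = (0.875 − 0.5·0.625) × 0.5 = 0.2812 in².
0.6 F_u A_nv = 35.44 kips; 0.6 F_y A_gv = 39.38 kips → shear rupture governs the shear term.
R_n = 35.44 + 1.0 × 70 × 0.2812 = 55.12 kips.
Allowable strength R_n/Ω = 55.12 / 2 = 27.6 kips.

27.6 kips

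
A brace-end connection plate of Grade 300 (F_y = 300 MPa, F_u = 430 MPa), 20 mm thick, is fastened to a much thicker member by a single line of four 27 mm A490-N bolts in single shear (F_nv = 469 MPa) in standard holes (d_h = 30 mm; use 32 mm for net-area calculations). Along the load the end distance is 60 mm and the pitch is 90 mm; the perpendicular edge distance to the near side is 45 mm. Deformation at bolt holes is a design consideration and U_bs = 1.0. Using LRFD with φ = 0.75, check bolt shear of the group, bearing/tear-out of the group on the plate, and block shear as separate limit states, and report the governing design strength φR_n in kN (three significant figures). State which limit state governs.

806 kN (bolt shear governs)

Bolt shear: A_b = π·27²/4 = 572.6 mm²; R_n = 469 × 572.6 × 4 × 1 / 1000 = 1074 kN → 0.75 × 1074 = 806 kN.
Bearing: edge l_c = 45, r_n = 464.4 kN; interior l_c = 60, r_n = 557.3 kN; R_n = 464.4 + 3·557.3 = 2136 kN → 1600 kN.
Block shear: A_gv = 6600, A_nv = 4360, A_nt = 580 mm²; R_n = min(0.6F_uA_nv, 0.6F_yA_gv) + U_bs·F_u·A_nt = 1374 kN → 1030 kN.
Bolt shear governs: 806 kN.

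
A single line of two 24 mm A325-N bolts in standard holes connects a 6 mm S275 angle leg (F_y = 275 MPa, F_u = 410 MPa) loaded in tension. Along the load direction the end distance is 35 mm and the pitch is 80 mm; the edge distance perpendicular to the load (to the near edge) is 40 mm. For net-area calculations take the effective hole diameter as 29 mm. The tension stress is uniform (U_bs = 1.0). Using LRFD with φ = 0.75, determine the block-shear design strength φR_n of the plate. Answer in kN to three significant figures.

Shear plane L_v = 35 + 1·80 = 115 mm; A_gv = 115 × 6 = 690 mm².
A_nv = (115 − 1.5·29) × 6 = 429 mm².
A_nt = (40 − 0.5·29) × 6 = 153 mm².
0.6 F_u A_nv = 105.5 kN; 0.6 F_y A_gv = 113.9 kN → shear rupture governs the shear term.
R_n = 105.5 + 1.0 × 410 × 153 / 1000 = 168.3 kN.
Design strength φR_n = 0.75 × 168.3 = 126 kN.

126 kN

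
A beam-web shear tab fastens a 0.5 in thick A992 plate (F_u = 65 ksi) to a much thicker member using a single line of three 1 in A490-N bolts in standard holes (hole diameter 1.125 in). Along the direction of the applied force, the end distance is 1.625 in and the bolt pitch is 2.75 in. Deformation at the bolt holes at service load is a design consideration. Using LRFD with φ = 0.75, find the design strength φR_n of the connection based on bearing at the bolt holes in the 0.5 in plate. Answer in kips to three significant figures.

Per bolt r_n = 1.2 l_c t F_u ≤ 2.4 d t F_u; upper limit = 2.4 × 1 × 0.5 × 65 = 78 kips.
Edge bolt: l_c = 1.625 − 1.125/2 = 1.062 in → 1.2 × 1.062 × 0.5 × 65 = 41.44 → r_n = 41.44 kips.
Interior bolts: l_c = 2.75 − 1.125 = 1.625 in → 1.2 × 1.625 × 0.5 × 65 = 63.38 → r_n = 63.38 kips.
R_n = 1 × 41.44 + 2 × 63.38 = 168.2 kips.
Design strength φR_n = 0.75 × 168.2 = 126 kips.

126 kips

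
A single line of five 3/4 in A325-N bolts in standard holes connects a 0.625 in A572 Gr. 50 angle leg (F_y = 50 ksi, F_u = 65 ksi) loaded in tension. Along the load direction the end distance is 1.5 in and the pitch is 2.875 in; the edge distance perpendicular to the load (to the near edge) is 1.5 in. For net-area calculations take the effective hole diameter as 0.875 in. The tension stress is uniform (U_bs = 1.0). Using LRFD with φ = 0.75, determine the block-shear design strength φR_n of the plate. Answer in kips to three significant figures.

Shear plane L_v = 1.5 + 4·2.875 = 13 in; A_gv = 13 × 0.625 = 8.125 in².
A_nv = (13 − 4.5·0.875) × 0.625 = 5.664 in².
A_nt = (1.5 − 0.5·0.875) × 0.625 = 0.6641 in².
0.6 F_u A_nv = 220.9 kips; 0.6 F_y A_gv = 243.8 kips → shear rupture governs the shear term.
R_n = 220.9 + 1.0 × 65 × 0.6641 = 264.1 kips.
Design strength φR_n = 0.75 × 264.1 = 198 kips.

198 kips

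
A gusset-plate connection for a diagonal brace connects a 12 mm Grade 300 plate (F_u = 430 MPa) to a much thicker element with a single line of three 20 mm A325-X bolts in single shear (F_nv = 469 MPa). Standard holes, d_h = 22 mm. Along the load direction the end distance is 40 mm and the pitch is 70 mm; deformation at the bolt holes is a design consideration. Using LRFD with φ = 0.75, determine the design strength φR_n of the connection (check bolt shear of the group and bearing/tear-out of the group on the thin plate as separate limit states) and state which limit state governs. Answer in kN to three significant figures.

332 kN (bolt shear governs)

Bolt shear: A_b = π·20²/4 = 314.2 mm²; R_n = 469 × 314.2 × 3 × 1 / 1000 = 442 kN → 0.75 × 442 = 332 kN.
Bearing (1.2 l_c t F_u ≤ 2.4 d t F_u): upper limit = 2.4·20·12·430 / 1000 = 247.7 kN.
  Edge l_c = 40 − 22/2 = 29 → r_n = 179.6 kN; interior l_c = 70 − 22 = 48 → r_n = 247.7 kN.
  R_n,bearing = 1·179.6 + 2·247.7 = 674.9 kN → 0.75 × 674.9 = 506 kN.
Bolt shear governs: 332 kN.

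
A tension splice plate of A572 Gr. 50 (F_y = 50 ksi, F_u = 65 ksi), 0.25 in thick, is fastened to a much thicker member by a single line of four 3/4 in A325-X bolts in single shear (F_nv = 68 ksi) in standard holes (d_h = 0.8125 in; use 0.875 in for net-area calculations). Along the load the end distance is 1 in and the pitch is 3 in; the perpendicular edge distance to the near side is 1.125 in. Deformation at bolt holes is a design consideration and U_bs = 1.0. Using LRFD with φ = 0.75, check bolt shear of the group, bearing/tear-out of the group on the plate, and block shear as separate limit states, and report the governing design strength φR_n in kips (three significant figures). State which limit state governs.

Bolt shear: A_b = π·0.75²/4 = 0.4418 in²; R_n = 68 × 0.4418 × 4 × 1 = 120.2 kips → 0.75 × 120.2 = 90.1 kips.
Bearing: edge l_c = 0.5938, r_n = 11.58 kips; interior l_c = 2.188, r_n = 29.25 kips; R_n = 11.58 + 3·29.25 = 99.33 kips → 74.5 kips.
Block shear: A_gv = 2.5, A_nv = 1.734, A_nt = 0.1719 in²; R_n = min(0.6F_uA_nv, 0.6F_yA_gv) + U_bs·F_u·A_nt = 78.81 kips → 59.1 kips.
Block shear governs: 59.1 kips.

59.1 kips (block shear governs)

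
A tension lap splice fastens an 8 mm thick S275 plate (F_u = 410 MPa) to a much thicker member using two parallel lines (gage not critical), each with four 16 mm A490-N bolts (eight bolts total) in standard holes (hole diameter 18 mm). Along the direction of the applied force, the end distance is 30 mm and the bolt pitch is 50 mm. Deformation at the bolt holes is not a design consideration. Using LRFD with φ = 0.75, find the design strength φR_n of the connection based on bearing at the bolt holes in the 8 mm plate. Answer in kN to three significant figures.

Per bolt r_n = 1.5 l_c t F_u ≤ 3.0 d t F_u; upper limit = 3.0 × 16 × 8 × 410 / 1000 = 157.4 kN.
Edge bolt: l_c = 30 − 18/2 = 21 mm → 1.5 × 21 × 8 × 410 / 1000 = 103.3 → r_n = 103.3 kN.
Interior bolts: l_c = 50 − 18 = 32 mm → 1.5 × 32 × 8 × 410 / 1000 = 157.4 → r_n = 157.4 kN.
R_n = 2 × 103.3 + 6 × 157.4 = 1151 kN.
Design strength φR_n = 0.75 × 1151 = 863 kN.

863 kN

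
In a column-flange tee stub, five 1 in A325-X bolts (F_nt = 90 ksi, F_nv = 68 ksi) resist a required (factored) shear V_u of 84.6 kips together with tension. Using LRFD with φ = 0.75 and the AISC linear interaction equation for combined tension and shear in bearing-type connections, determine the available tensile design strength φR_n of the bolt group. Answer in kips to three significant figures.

A_b = π·1²/4 = 0.7854 in²; f_rv = 84.6 / (5 × 0.7854) = 21.54 ksi.
F'_nt = 1.3 F_nt − (F_nt / φF_nv) f_rv = 1.3·90 − (90/(0.75·68))·21.54 = 78.98 ksi, capped at F_nt → F'_nt = 78.98 ksi.
R_n = F'_nt · A_b · n = 78.98 × 0.7854 × 5 = 310.2 kips.
Design strength φR_n = 0.75 × 310.2 = 233 kips.

233 kips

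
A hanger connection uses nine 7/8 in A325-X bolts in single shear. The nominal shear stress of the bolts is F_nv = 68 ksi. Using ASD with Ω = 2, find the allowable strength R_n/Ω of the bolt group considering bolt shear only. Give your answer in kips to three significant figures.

A_b = π × 0.875² / 4 = 0.6013 in².
R_n = F_nv · A_b · n · n_s = 68 × 0.6013 × 9 × 1 = 368 kips.
Allowable strength R_n/Ω = 368 / 2 = 184 kips.

184 kips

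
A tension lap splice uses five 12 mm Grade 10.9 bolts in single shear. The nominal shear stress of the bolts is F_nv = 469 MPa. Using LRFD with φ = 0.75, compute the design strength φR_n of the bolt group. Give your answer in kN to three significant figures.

199 kN

A_b = π × 12² / 4 = 113.1 mm².
R_n = F_nv · A_b · n · n_s = 469 × 113.1 × 5 × 1 / 1000 = 265.2 kN.
Design strength φR_n = 0.75 × 265.2 = 199 kN.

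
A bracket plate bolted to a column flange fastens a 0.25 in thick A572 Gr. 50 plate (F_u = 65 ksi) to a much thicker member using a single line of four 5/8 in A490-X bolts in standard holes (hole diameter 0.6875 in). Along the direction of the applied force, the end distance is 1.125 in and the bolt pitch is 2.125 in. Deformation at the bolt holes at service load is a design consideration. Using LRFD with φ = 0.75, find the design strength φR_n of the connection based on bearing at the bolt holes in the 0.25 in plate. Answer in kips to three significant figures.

Per bolt r_n = 1.2 l_c t F_u ≤ 2.4 d t F_u; upper limit = 2.4 × 0.625 × 0.25 × 65 = 24.38 kips.
Edge bolt: l_c = 1.125 − 0.6875/2 = 0.7812 in → 1.2 × 0.7812 × 0.25 × 65 = 15.23 → r_n = 15.23 kips.
Interior bolts: l_c = 2.125 − 0.6875 = 1.438 in → 1.2 × 1.438 × 0.25 × 65 = 28.03 → r_n = 24.38 kips.
R_n = 1 × 15.23 + 3 × 24.38 = 88.36 kips.
Design strength φR_n = 0.75 × 88.36 = 66.3 kips.

66.3 kips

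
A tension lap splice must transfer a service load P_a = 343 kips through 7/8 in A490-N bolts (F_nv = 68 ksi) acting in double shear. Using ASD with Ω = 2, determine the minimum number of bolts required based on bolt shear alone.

A_b = π·0.875²/4 = 0.6013 in².
Per-bolt allowable strength R_n/Ω = 68 × 0.6013 × 2 / 2 = 40.89 kips.
n ≥ 343 / 40.89 = 8.388 → use 9 bolts.

9 bolts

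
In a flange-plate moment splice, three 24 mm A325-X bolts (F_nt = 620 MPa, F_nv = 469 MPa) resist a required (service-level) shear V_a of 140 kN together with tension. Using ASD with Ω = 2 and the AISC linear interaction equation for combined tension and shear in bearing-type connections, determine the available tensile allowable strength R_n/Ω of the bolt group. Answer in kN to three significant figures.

A_b = π·24²/4 = 452.4 mm²; f_rv = 140 × 1000 / (3 × 452.4) = 103.2 MPa.
F'_nt = 1.3 F_nt − (Ω F_nt / F_nv) f_rv = 1.3·620 − (2·620/469)·103.2 = 533.3 MPa, capped at F_nt → F'_nt = 533.3 MPa.
R_n = F'_nt · A_b · n = 533.3 × 452.4 × 3 / 1000 = 723.7 kN.
Allowable strength R_n/Ω = 723.7 / 2 = 362 kN.

362 kN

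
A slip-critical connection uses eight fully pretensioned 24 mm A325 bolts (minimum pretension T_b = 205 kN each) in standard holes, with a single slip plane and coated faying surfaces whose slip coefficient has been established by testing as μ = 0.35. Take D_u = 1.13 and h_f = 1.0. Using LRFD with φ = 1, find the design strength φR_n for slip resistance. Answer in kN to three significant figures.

R_n = μ · D_u · h_f · T_b · n_s · n_b = 0.35 × 1.13 × 1.0 × 205 × 1 × 8 = 648.6 kN.
Design strength φR_n = 1 × 648.6 = 649 kN.

649 kN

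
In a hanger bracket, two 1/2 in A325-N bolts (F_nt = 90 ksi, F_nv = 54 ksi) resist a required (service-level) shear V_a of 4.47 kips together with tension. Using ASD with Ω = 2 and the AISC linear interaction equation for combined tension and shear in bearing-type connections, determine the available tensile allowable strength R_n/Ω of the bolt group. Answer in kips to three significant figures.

A_b = π·0.5²/4 = 0.1963 in²; f_rv = 4.47 / (2 × 0.1963) = 11.38 ksi.
F'_nt = 1.3 F_nt − (Ω F_nt / F_nv) f_rv = 1.3·90 − (2·90/54)·11.38 = 79.06 ksi, capped at F_nt → F'_nt = 79.06 ksi.
R_n = F'_nt · A_b · n = 79.06 × 0.1963 × 2 = 31.05 kips.
Allowable strength R_n/Ω = 31.05 / 2 = 15.5 kips.

15.5 kips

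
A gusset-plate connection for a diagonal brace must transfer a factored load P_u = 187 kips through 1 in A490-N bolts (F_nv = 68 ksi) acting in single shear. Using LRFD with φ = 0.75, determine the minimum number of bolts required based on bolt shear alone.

5 bolts

A_b = π·1²/4 = 0.7854 in².
Per-bolt design strength φR_n = 0.75 × 68 × 0.7854 × 1 = 40.06 kips.
n ≥ 187 / 40.06 = 4.669 → use 5 bolts.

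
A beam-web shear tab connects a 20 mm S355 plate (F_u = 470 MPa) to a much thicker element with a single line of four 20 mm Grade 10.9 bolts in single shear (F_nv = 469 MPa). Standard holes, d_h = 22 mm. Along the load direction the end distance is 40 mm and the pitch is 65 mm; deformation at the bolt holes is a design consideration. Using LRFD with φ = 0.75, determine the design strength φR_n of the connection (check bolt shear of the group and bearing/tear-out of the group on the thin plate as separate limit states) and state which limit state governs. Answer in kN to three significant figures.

Bolt shear: A_b = π·20²/4 = 314.2 mm²; R_n = 469 × 314.2 × 4 × 1 / 1000 = 589.4 kN → 0.75 × 589.4 = 442 kN.
Bearing (1.2 l_c t F_u ≤ 2.4 d t F_u): upper limit = 2.4·20·20·470 / 1000 = 451.2 kN.
  Edge l_c = 40 − 22/2 = 29 → r_n = 327.1 kN; interior l_c = 65 − 22 = 43 → r_n = 451.2 kN.
  R_n,bearing = 1·327.1 + 3·451.2 = 1681 kN → 0.75 × 1681 = 1260 kN.
Bolt shear governs: 442 kN.

442 kN (bolt shear governs)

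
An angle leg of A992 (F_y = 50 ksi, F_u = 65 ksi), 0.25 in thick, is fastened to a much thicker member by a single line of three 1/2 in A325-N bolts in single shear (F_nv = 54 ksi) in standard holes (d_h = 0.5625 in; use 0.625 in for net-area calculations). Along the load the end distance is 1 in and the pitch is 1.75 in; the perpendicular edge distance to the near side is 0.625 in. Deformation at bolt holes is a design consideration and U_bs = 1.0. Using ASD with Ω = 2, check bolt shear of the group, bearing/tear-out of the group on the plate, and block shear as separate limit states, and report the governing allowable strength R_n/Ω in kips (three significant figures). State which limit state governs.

15.9 kips (bolt shear governs)

Bolt shear: A_b = π·0.5²/4 = 0.1963 in²; R_n = 54 × 0.1963 × 3 × 1 = 31.81 kips → 31.81 / 2 = 15.9 kips.
Bearing: edge l_c = 0.7188, r_n = 14.02 kips; interior l_c = 1.188, r_n = 19.5 kips; R_n = 14.02 + 2·19.5 = 53.02 kips → 26.5 kips.
Block shear: A_gv = 1.125, A_nv = 0.7344, A_nt = 0.07812 in²; R_n = min(0.6F_uA_nv, 0.6F_yA_gv) + U_bs·F_u·A_nt = 33.72 kips → 16.9 kips.
Bolt shear governs: 15.9 kips.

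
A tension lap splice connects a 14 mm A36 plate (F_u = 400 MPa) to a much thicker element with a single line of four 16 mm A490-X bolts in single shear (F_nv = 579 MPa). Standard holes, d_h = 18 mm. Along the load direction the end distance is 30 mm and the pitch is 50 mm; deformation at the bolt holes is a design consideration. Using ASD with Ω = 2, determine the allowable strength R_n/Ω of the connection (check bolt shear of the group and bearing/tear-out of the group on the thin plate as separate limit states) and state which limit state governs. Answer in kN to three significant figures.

Bolt shear: A_b = π·16²/4 = 201.1 mm²; R_n = 579 × 201.1 × 4 × 1 / 1000 = 465.7 kN → 465.7 / 2 = 233 kN.
Bearing (1.2 l_c t F_u ≤ 2.4 d t F_u): upper limit = 2.4·16·14·400 / 1000 = 215 kN.
  Edge l_c = 30 − 18/2 = 21 → r_n = 141.1 kN; interior l_c = 50 − 18 = 32 → r_n = 215 kN.
  R_n,bearing = 1·141.1 + 3·215 = 786.2 kN → 786.2 / 2 = 393 kN.
Bolt shear governs: 233 kN.

233 kN (bolt shear governs)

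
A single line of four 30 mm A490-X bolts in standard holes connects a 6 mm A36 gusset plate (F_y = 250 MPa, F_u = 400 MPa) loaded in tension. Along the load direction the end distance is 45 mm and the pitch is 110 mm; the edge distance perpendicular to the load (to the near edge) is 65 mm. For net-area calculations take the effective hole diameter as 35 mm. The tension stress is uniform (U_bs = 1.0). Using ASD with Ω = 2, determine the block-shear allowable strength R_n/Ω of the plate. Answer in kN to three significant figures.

226 kN

Shear plane L_v = 45 + 3·110 = 375 mm; A_gv = 375 × 6 = 2250 mm².
A_nv = (375 − 3.5·35) × 6 = 1515 mm².
A_nt = (65 − 0.5·35) × 6 = 285 mm².
0.6 F_u A_nv = 363.6 kN; 0.6 F_y A_gv = 337.5 kN → shear yielding governs the shear term.
R_n = 337.5 + 1.0 × 400 × 285 / 1000 = 451.5 kN.
Allowable strength R_n/Ω = 451.5 / 2 = 226 kN.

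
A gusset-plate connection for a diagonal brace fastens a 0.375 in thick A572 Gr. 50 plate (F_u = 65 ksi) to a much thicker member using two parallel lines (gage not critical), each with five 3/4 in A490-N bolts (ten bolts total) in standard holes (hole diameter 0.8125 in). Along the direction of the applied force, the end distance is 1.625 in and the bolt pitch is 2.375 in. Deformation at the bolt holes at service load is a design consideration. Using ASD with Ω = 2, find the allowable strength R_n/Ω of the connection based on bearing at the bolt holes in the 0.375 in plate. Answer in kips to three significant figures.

Per bolt r_n = 1.2 l_c t F_u ≤ 2.4 d t F_u; upper limit = 2.4 × 0.75 × 0.375 × 65 = 43.87 kips.
Edge bolt: l_c = 1.625 − 0.8125/2 = 1.219 in → 1.2 × 1.219 × 0.375 × 65 = 35.65 → r_n = 35.65 kips.
Interior bolts: l_c = 2.375 − 0.8125 = 1.562 in → 1.2 × 1.562 × 0.375 × 65 = 45.7 → r_n = 43.87 kips.
R_n = 2 × 35.65 + 8 × 43.87 = 422.3 kips.
Allowable strength R_n/Ω = 422.3 / 2 = 211 kips.

211 kips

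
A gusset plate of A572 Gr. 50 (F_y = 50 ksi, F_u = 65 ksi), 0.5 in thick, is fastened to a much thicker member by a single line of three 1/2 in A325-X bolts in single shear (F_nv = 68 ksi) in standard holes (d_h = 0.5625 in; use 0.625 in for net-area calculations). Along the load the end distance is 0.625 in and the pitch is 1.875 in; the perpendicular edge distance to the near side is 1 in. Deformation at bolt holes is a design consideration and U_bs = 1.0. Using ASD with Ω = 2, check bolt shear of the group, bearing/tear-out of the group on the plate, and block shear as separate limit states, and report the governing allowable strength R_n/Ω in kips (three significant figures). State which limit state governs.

Bolt shear: A_b = π·0.5²/4 = 0.1963 in²; R_n = 68 × 0.1963 × 3 × 1 = 40.06 kips → 40.06 / 2 = 20 kips.
Bearing: edge l_c = 0.3438, r_n = 13.41 kips; interior l_c = 1.312, r_n = 39 kips; R_n = 13.41 + 2·39 = 91.41 kips → 45.7 kips.
Block shear: A_gv = 2.188, A_nv = 1.406, A_nt = 0.3438 in²; R_n = min(0.6F_uA_nv, 0.6F_yA_gv) + U_bs·F_u·A_nt = 77.19 kips → 38.6 kips.
Bolt shear governs: 20 kips.

20 kips (bolt shear governs)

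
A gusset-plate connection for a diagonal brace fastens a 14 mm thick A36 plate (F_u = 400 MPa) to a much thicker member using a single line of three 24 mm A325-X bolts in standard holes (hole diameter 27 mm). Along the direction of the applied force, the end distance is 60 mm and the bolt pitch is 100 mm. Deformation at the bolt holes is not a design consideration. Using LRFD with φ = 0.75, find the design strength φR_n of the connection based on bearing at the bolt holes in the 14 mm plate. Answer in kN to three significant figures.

Per bolt r_n = 1.5 l_c t F_u ≤ 3.0 d t F_u; upper limit = 3.0 × 24 × 14 × 400 / 1000 = 403.2 kN.
Edge bolt: l_c = 60 − 27/2 = 46.5 mm → 1.5 × 46.5 × 14 × 400 / 1000 = 390.6 → r_n = 390.6 kN.
Interior bolts: l_c = 100 − 27 = 73 mm → 1.5 × 73 × 14 × 400 / 1000 = 613.2 → r_n = 403.2 kN.
R_n = 1 × 390.6 + 2 × 403.2 = 1197 kN.
Design strength φR_n = 0.75 × 1197 = 898 kN.

898 kN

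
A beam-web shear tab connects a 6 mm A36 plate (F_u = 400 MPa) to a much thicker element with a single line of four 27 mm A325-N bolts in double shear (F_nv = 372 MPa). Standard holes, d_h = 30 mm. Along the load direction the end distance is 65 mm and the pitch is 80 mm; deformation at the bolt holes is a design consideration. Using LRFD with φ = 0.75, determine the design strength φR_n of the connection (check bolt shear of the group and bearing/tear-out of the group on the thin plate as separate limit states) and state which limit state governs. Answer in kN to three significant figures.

432 kN (bearing governs)

Bolt shear: A_b = π·27²/4 = 572.6 mm²; R_n = 372 × 572.6 × 4 × 2 / 1000 = 1704 kN → 0.75 × 1704 = 1280 kN.
Bearing (1.2 l_c t F_u ≤ 2.4 d t F_u): upper limit = 2.4·27·6·400 / 1000 = 155.5 kN.
  Edge l_c = 65 − 30/2 = 50 → r_n = 144 kN; interior l_c = 80 − 30 = 50 → r_n = 144 kN.
  R_n,bearing = 1·144 + 3·144 = 576 kN → 0.75 × 576 = 432 kN.
Bearing governs: 432 kN.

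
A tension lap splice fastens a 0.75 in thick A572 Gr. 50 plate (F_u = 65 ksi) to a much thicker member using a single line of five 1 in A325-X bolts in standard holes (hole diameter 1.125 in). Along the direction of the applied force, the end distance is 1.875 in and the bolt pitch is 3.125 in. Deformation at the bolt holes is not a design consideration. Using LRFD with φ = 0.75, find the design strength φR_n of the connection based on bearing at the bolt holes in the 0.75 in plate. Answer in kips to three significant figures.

Per bolt r_n = 1.5 l_c t F_u ≤ 3.0 d t F_u; upper limit = 3.0 × 1 × 0.75 × 65 = 146.2 kips.
Edge bolt: l_c = 1.875 − 1.125/2 = 1.312 in → 1.5 × 1.312 × 0.75 × 65 = 95.98 → r_n = 95.98 kips.
Interior bolts: l_c = 3.125 − 1.125 = 2 in → 1.5 × 2 × 0.75 × 65 = 146.2 → r_n = 146.2 kips.
R_n = 1 × 95.98 + 4 × 146.2 = 681 kips.
Design strength φR_n = 0.75 × 681 = 511 kips.

511 kips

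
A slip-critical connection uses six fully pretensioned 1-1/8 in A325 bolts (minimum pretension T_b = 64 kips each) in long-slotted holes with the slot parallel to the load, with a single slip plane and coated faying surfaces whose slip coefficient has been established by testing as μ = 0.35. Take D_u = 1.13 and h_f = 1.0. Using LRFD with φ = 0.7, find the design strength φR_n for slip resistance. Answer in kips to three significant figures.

R_n = μ · D_u · h_f · T_b · n_s · n_b = 0.35 × 1.13 × 1.0 × 64 × 1 × 6 = 151.9 kips.
Design strength φR_n = 0.7 × 151.9 = 106 kips.

106 kips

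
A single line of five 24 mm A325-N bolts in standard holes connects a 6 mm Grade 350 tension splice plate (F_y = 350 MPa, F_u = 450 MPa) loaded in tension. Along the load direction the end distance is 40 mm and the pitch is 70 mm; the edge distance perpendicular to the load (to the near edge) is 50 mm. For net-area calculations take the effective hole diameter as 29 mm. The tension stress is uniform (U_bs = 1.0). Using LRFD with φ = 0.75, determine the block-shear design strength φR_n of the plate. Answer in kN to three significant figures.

302 kN

Shear plane L_v = 40 + 4·70 = 320 mm; A_gv = 320 × 6 = 1920 mm².
A_nv = (320 − 4.5·29) × 6 = 1137 mm².
A_nt = (50 − 0.5·29) × 6 = 213 mm².
0.6 F_u A_nv = 307 kN; 0.6 F_y A_gv = 403.2 kN → shear rupture governs the shear term.
R_n = 307 + 1.0 × 450 × 213 / 1000 = 402.8 kN.
Design strength φR_n = 0.75 × 402.8 = 302 kN.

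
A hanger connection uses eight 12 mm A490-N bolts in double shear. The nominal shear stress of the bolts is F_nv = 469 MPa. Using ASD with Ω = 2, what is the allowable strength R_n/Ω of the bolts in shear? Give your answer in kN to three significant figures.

A_b = π × 12² / 4 = 113.1 mm².
R_n = F_nv · A_b · n · n_s = 469 × 113.1 × 8 × 2 / 1000 = 848.7 kN.
Allowable strength R_n/Ω = 848.7 / 2 = 424 kN.

424 kN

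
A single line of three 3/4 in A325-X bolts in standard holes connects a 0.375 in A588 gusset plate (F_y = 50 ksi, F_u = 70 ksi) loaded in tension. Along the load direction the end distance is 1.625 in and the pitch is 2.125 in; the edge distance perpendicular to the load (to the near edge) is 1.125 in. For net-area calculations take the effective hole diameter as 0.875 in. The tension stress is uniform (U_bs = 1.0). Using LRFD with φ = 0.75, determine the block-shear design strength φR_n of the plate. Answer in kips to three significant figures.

Shear plane L_v = 1.625 + 2·2.125 = 5.875 in; A_gv = 5.875 × 0.375 = 2.203 in².
A_nv = (5.875 − 2.5·0.875) × 0.375 = 1.383 in².
A_nt = (1.125 − 0.5·0.875) × 0.375 = 0.2578 in².
0.6 F_u A_nv = 58.08 kips; 0.6 F_y A_gv = 66.09 kips → shear rupture governs the shear term.
R_n = 58.08 + 1.0 × 70 × 0.2578 = 76.12 kips.
Design strength φR_n = 0.75 × 76.12 = 57.1 kips.

57.1 kips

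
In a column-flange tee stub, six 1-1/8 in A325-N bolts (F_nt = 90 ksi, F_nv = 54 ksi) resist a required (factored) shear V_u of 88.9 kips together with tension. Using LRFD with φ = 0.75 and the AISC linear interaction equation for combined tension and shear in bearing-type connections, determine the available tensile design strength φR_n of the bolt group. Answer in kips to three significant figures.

A_b = π·1.125²/4 = 0.994 in²; f_rv = 88.9 / (6 × 0.994) = 14.91 ksi.
F'_nt = 1.3 F_nt − (F_nt / φF_nv) f_rv = 1.3·90 − (90/(0.75·54))·14.91 = 83.88 ksi, capped at F_nt → F'_nt = 83.88 ksi.
R_n = F'_nt · A_b · n = 83.88 × 0.994 × 6 = 500.2 kips.
Design strength φR_n = 0.75 × 500.2 = 375 kips.

375 kips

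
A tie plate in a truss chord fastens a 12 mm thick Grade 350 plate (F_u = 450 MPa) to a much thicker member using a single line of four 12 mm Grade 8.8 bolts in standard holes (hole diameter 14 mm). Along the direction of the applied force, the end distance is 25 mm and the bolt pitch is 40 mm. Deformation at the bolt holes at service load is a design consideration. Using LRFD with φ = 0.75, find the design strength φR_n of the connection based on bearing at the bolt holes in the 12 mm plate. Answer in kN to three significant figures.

437 kN

Per bolt r_n = 1.2 l_c t F_u ≤ 2.4 d t F_u; upper limit = 2.4 × 12 × 12 × 450 / 1000 = 155.5 kN.
Edge bolt: l_c = 25 − 14/2 = 18 mm → 1.2 × 18 × 12 × 450 / 1000 = 116.6 → r_n = 116.6 kN.
Interior bolts: l_c = 40 − 14 = 26 mm → 1.2 × 26 × 12 × 450 / 1000 = 168.5 → r_n = 155.5 kN.
R_n = 1 × 116.6 + 3 × 155.5 = 583.2 kN.
Design strength φR_n = 0.75 × 583.2 = 437 kN.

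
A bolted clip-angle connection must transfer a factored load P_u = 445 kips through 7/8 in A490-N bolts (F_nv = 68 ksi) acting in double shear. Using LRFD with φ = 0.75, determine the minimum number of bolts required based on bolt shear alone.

A_b = π·0.875²/4 = 0.6013 in².
Per-bolt design strength φR_n = 0.75 × 68 × 0.6013 × 2 = 61.33 kips.
n ≥ 445 / 61.33 = 7.255 → use 8 bolts.

8 bolts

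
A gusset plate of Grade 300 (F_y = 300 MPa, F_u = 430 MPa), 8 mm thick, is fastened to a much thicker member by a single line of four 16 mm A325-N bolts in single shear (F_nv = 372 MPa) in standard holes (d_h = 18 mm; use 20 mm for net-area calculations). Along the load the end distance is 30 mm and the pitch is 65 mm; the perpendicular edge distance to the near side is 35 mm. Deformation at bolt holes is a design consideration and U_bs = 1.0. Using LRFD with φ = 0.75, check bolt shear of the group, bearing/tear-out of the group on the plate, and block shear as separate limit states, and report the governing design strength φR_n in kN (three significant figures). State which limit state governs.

Bolt shear: A_b = π·16²/4 = 201.1 mm²; R_n = 372 × 201.1 × 4 × 1 / 1000 = 299.2 kN → 0.75 × 299.2 = 224 kN.
Bearing: edge l_c = 21, r_n = 86.69 kN; interior l_c = 47, r_n = 132.1 kN; R_n = 86.69 + 3·132.1 = 483 kN → 362 kN.
Block shear: A_gv = 1800, A_nv = 1240, A_nt = 200 mm²; R_n = min(0.6F_uA_nv, 0.6F_yA_gv) + U_bs·F_u·A_nt = 405.9 kN → 304 kN.
Bolt shear governs: 224 kN.

224 kN (bolt shear governs)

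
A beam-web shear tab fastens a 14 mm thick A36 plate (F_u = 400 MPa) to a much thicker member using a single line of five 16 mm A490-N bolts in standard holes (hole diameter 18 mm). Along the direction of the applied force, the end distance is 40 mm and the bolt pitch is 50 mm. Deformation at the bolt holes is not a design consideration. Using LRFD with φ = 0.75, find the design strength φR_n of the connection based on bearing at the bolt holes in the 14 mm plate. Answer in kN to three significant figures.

1000 kN

Per bolt r_n = 1.5 l_c t F_u ≤ 3.0 d t F_u; upper limit = 3.0 × 16 × 14 × 400 / 1000 = 268.8 kN.
Edge bolt: l_c = 40 − 18/2 = 31 mm → 1.5 × 31 × 14 × 400 / 1000 = 260.4 → r_n = 260.4 kN.
Interior bolts: l_c = 50 − 18 = 32 mm → 1.5 × 32 × 14 × 400 / 1000 = 268.8 → r_n = 268.8 kN.
R_n = 1 × 260.4 + 4 × 268.8 = 1336 kN.
Design strength φR_n = 0.75 × 1336 = 1000 kN.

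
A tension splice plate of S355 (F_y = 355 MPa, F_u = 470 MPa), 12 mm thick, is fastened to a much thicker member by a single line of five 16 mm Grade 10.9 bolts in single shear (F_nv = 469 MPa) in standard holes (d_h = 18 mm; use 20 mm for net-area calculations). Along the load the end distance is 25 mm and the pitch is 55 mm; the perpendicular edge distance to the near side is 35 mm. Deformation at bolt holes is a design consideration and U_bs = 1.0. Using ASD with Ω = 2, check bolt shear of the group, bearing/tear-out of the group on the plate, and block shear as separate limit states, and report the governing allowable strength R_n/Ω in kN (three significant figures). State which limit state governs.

236 kN (bolt shear governs)

Bolt shear: A_b = π·16²/4 = 201.1 mm²; R_n = 469 × 201.1 × 5 × 1 / 1000 = 471.5 kN → 471.5 / 2 = 236 kN.
Bearing: edge l_c = 16, r_n = 108.3 kN; interior l_c = 37, r_n = 216.6 kN; R_n = 108.3 + 4·216.6 = 974.6 kN → 487 kN.
Block shear: A_gv = 2940, A_nv = 1860, A_nt = 300 mm²; R_n = min(0.6F_uA_nv, 0.6F_yA_gv) + U_bs·F_u·A_nt = 665.5 kN → 333 kN.
Bolt shear governs: 236 kN.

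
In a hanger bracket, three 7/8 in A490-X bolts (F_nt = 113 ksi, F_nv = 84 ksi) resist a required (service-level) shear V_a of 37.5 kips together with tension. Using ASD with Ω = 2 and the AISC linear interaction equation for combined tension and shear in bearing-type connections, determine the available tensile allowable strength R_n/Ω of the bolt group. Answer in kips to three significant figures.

82.1 kips

A_b = π·0.875²/4 = 0.6013 in²; f_rv = 37.5 / (3 × 0.6013) = 20.79 ksi.
F'_nt = 1.3 F_nt − (Ω F_nt / F_nv) f_rv = 1.3·113 − (2·113/84)·20.79 = 90.97 ksi, capped at F_nt → F'_nt = 90.97 ksi.
R_n = F'_nt · A_b · n = 90.97 × 0.6013 × 3 = 164.1 kips.
Allowable strength R_n/Ω = 164.1 / 2 = 82.1 kips.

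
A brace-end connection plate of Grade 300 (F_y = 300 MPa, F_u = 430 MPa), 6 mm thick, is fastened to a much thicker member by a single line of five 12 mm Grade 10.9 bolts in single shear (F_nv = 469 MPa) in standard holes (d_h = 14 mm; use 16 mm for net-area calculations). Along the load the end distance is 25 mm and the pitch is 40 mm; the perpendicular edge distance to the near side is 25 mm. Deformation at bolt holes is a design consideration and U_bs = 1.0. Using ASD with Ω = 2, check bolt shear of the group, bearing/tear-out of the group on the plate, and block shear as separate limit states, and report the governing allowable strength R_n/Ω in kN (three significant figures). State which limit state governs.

109 kN (block shear governs)

Bolt shear: A_b = π·12²/4 = 113.1 mm²; R_n = 469 × 113.1 × 5 × 1 / 1000 = 265.2 kN → 265.2 / 2 = 133 kN.
Bearing: edge l_c = 18, r_n = 55.73 kN; interior l_c = 26, r_n = 74.3 kN; R_n = 55.73 + 4·74.3 = 352.9 kN → 176 kN.
Block shear: A_gv = 1110, A_nv = 678, A_nt = 102 mm²; R_n = min(0.6F_uA_nv, 0.6F_yA_gv) + U_bs·F_u·A_nt = 218.8 kN → 109 kN.
Block shear governs: 109 kN.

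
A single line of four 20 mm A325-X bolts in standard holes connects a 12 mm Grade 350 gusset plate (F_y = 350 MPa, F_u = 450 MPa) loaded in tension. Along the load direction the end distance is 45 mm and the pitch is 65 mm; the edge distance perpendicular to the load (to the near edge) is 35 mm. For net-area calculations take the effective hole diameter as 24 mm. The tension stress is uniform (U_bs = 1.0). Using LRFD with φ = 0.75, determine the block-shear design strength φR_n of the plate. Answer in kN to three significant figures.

472 kN

Shear plane L_v = 45 + 3·65 = 240 mm; A_gv = 240 × 12 = 2880 mm².
A_nv = (240 − 3.5·24) × 12 = 1872 mm².
A_nt = (35 − 0.5·24) × 12 = 276 mm².
0.6 F_u A_nv = 505.4 kN; 0.6 F_y A_gv = 604.8 kN → shear rupture governs the shear term.
R_n = 505.4 + 1.0 × 450 × 276 / 1000 = 629.6 kN.
Design strength φR_n = 0.75 × 629.6 = 472 kN.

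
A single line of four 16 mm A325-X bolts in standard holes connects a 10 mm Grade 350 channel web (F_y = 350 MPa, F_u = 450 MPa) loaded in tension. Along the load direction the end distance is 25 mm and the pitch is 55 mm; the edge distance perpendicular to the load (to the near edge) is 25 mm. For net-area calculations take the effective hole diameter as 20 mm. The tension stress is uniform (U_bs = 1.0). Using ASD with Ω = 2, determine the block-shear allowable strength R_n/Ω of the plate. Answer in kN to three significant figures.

Shear plane L_v = 25 + 3·55 = 190 mm; A_gv = 190 × 10 = 1900 mm².
A_nv = (190 − 3.5·20) × 10 = 1200 mm².
A_nt = (25 − 0.5·20) × 10 = 150 mm².
0.6 F_u A_nv = 324 kN; 0.6 F_y A_gv = 399 kN → shear rupture governs the shear term.
R_n = 324 + 1.0 × 450 × 150 / 1000 = 391.5 kN.
Allowable strength R_n/Ω = 391.5 / 2 = 196 kN.

196 kN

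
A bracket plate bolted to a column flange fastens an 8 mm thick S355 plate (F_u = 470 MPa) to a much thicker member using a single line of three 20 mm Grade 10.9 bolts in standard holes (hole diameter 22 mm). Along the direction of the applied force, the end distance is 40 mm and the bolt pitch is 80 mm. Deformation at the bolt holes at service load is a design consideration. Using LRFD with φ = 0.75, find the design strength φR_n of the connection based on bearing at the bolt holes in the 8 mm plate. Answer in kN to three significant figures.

Per bolt r_n = 1.2 l_c t F_u ≤ 2.4 d t F_u; upper limit = 2.4 × 20 × 8 × 470 / 1000 = 180.5 kN.
Edge bolt: l_c = 40 − 22/2 = 29 mm → 1.2 × 29 × 8 × 470 / 1000 = 130.8 → r_n = 130.8 kN.
Interior bolts: l_c = 80 − 22 = 58 mm → 1.2 × 58 × 8 × 470 / 1000 = 261.7 → r_n = 180.5 kN.
R_n = 1 × 130.8 + 2 × 180.5 = 491.8 kN.
Design strength φR_n = 0.75 × 491.8 = 369 kN.

369 kN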